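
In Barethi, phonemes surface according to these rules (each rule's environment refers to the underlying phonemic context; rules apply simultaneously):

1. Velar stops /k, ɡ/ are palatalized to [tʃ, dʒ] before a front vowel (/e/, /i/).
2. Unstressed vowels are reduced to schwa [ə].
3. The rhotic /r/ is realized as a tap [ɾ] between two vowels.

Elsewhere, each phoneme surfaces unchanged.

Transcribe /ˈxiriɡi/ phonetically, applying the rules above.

/x/ (word-initial) is unaffected → [x].
/i/ (between /x/ and /r/): rule 2 targets it, but not in an unstressed syllable → unchanged [i].
/r/ — between /i/ and /i/, between two vowels — surfaces as [ɾ] (rule 3).
/i/ (between /r/ and /ɡ/): in an unstressed syllable, so rule 2 applies → [ə].
/ɡ/ (between /i/ and /i/): before a front vowel, so rule 1 applies → [dʒ].
/i/ (word-final): in an unstressed syllable, so rule 2 applies → [ə].

[ˈxiɾədʒə]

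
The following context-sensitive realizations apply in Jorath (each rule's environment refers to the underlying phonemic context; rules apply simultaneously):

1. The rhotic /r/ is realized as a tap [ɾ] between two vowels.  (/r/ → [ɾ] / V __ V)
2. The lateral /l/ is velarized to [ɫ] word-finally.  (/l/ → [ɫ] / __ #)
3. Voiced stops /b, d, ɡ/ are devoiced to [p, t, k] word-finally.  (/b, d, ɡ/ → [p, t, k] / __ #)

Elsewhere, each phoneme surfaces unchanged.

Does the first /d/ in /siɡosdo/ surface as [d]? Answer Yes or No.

Yes

/d/ (between /s/ and /o/) is in the target of rule 3 but the environment (word-finally) is not met → [d].
The actual realization is [d], which matches [d].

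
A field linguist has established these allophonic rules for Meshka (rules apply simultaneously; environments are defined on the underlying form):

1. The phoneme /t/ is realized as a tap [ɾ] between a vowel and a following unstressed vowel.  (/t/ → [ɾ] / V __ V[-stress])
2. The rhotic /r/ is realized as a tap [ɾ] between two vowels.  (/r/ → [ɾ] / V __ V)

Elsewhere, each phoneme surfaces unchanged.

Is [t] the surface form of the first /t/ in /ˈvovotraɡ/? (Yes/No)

/t/ (between /o/ and /r/) fails the environment for rule 1, so it stays [t].
The actual realization is [t], which matches [t].

Yes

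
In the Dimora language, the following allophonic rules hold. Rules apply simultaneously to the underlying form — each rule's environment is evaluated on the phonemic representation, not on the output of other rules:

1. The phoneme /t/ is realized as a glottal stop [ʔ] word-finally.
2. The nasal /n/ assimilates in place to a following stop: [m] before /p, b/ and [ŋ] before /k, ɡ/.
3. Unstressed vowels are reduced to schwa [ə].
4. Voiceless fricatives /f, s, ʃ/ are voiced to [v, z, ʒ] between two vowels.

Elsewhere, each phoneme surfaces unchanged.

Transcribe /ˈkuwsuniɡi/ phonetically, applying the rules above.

/k/ — not in any rule's target class → [k].
/u/ (between /k/ and /w/) fails the environment for rule 3, so it stays [u].
/w/ stays [w].
/s/ (between /w/ and /u/) is in the target of rule 4 but the environment (between two vowels) is not met → [s].
/u/ (between /s/ and /n/): in an unstressed syllable, so rule 3 applies → [ə].
/n/ — between /u/ and /i/; rule 2 does not apply here → [n].
/i/ — between /n/ and /ɡ/, in an unstressed syllable — surfaces as [ə] (rule 3).
/ɡ/ — not in any rule's target class → [ɡ].
/i/ meets the environment for rule 3 (in an unstressed syllable) → [ə].

[ˈkuwsənəɡə]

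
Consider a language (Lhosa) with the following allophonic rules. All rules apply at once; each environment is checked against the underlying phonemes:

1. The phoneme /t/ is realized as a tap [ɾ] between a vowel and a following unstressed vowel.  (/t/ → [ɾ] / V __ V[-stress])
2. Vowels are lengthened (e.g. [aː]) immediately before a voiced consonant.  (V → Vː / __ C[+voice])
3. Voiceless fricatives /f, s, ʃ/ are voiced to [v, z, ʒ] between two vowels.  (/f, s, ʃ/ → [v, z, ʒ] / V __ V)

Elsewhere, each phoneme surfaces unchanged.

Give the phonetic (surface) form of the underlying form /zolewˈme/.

/z/ stays [z].
/o/ — between /z/ and /l/, before a voiced consonant — surfaces as [oː] (rule 2).
/l/ (between /o/ and /e/) is unaffected → [l].
/e/ (between /l/ and /w/): before a voiced consonant, so rule 2 applies → [eː].
/w/ (between /e/ and /m/) is unaffected → [w].
/m/ — not in any rule's target class → [m].
/e/ (word-final): rule 2 targets it, but not before a voiced consonant → unchanged [e].

[zoːleːwˈme]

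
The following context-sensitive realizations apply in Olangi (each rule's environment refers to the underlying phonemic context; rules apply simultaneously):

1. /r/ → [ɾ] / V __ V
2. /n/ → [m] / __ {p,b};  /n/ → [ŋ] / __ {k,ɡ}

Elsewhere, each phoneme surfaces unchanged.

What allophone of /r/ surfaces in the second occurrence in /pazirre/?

/r/ (between /r/ and /e/) fails the environment for rule 1, so it stays [r].

[r]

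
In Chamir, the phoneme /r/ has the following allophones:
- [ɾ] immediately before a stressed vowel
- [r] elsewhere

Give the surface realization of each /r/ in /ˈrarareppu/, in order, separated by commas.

Occurrence 1 (position 1): immediately before a stressed vowel → [ɾ].
Occurrence 2 (position 3): no conditioning environment matches → elsewhere allophone [r].
Occurrence 3 (position 5): no conditioning environment matches → elsewhere allophone [r].

[ɾ], [r], [r]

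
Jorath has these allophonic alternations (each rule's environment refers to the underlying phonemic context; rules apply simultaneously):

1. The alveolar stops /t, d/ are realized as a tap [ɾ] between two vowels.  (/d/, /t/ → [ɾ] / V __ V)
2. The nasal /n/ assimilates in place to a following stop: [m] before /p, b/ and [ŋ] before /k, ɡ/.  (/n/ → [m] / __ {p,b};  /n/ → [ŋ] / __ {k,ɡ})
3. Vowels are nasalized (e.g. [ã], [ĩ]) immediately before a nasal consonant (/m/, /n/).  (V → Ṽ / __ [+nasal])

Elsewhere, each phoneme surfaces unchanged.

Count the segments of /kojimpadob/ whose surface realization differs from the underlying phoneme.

Segments that undergo a rule: /i/ → [ĩ] (rule 3); /d/ → [ɾ] (rule 1).
All other segments surface unchanged.

2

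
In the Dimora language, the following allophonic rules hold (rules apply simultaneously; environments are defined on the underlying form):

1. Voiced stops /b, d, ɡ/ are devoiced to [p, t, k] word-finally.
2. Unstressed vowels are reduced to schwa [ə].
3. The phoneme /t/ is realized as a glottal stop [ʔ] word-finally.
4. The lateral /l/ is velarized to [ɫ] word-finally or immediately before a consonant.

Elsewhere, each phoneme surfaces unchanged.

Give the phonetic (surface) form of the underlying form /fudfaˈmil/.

/f/ (word-initial) is unaffected → [f].
Rule 2 applies to /u/ (between /f/ and /d/: in an unstressed syllable) → [ə].
/d/ (between /u/ and /f/) fails the environment for rule 1, so it stays [d].
/f/ (between /d/ and /a/) is unaffected → [f].
/a/ (between /f/ and /m/): in an unstressed syllable, so rule 2 applies → [ə].
/m/ (between /a/ and /i/) is unaffected → [m].
/i/ (between /m/ and /l/) fails the environment for rule 2, so it stays [i].
Rule 4 applies to /l/ (word-final: word-finally or immediately before a consonant) → [ɫ].

[fədfəˈmiɫ]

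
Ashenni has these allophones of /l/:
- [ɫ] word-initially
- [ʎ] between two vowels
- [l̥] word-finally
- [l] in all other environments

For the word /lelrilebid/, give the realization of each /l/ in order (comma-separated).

Occurrence 1 (position 1): word-initially → [ɫ].
Occurrence 2 (position 3): no conditioning environment matches → elsewhere allophone [l].
Occurrence 3 (position 6): between two vowels → [ʎ].

[ɫ], [l], [ʎ]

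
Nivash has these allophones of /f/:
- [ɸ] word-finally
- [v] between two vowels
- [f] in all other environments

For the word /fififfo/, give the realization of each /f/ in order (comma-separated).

[f], [v], [f], [f]

Occurrence 1 (position 1): no conditioning environment matches → elsewhere allophone [f].
Occurrence 2 (position 3): between two vowels → [v].
Occurrence 3 (position 5): no conditioning environment matches → elsewhere allophone [f].
Occurrence 4 (position 6): no conditioning environment matches → elsewhere allophone [f].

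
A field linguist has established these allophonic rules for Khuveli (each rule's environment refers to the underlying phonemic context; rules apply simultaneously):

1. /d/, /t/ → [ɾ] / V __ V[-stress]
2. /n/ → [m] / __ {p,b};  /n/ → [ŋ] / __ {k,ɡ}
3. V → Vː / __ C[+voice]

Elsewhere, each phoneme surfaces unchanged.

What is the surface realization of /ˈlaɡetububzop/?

[ˈlaːɡeɾuːbuːbzop]

/l/ — not in any rule's target class → [l].
/a/ meets the environment for rule 3 (before a voiced consonant) → [aː].
/ɡ/ (between /a/ and /e/) is unaffected → [ɡ].
/e/ (between /ɡ/ and /t/): rule 3 targets it, but not before a voiced consonant → unchanged [e].
/t/ — between /e/ and /u/, between a vowel and a following unstressed vowel — surfaces as [ɾ] (rule 1).
/u/ (between /t/ and /b/) occurs before a voiced consonant → [uː] by rule 3.
/b/ (between /u/ and /u/) is unaffected → [b].
/u/ meets the environment for rule 3 (before a voiced consonant) → [uː].
/b/ (between /u/ and /z/) is unaffected → [b].
/z/ — not in any rule's target class → [z].
/o/ (between /z/ and /p/) fails the environment for rule 3, so it stays [o].
/p/ (word-final) is unaffected → [p].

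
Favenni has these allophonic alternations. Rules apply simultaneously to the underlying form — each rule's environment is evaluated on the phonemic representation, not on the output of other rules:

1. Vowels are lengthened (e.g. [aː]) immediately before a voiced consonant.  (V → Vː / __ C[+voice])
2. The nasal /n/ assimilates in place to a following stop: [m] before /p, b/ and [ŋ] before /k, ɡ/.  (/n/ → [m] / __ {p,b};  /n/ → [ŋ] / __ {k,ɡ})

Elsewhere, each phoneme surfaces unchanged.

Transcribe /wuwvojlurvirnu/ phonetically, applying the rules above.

[wuːwvoːjluːrviːrnu]

/w/ (word-initial): no rule targets it → [w].
/u/ meets the environment for rule 1 (before a voiced consonant) → [uː].
/w/ stays [w].
/v/ (between /w/ and /o/): no rule targets it → [v].
/o/ meets the environment for rule 1 (before a voiced consonant) → [oː].
/j/ (between /o/ and /l/): no rule targets it → [j].
/l/ stays [l].
/u/ (between /l/ and /r/): before a voiced consonant, so rule 1 applies → [uː].
/r/ stays [r].
/v/ (between /r/ and /i/) is unaffected → [v].
/i/ meets the environment for rule 1 (before a voiced consonant) → [iː].
/r/ (between /i/ and /n/): no rule targets it → [r].
/n/ (between /r/ and /u/): rule 2 targets it, but not before a labial or velar stop → unchanged [n].
/u/ (word-final) fails the environment for rule 1, so it stays [u].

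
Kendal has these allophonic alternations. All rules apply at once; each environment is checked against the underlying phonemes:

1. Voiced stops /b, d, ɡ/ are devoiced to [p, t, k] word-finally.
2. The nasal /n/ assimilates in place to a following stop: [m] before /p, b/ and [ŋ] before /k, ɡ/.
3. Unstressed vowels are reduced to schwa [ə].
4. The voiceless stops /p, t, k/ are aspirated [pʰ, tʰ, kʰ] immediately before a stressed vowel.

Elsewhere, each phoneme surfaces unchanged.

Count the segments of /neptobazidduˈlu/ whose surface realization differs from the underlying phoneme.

5

Segments that undergo a rule: /e/ → [ə] (rule 3); /o/ → [ə] (rule 3); /a/ → [ə] (rule 3); /i/ → [ə] (rule 3); /u/ → [ə] (rule 3).
All other segments surface unchanged.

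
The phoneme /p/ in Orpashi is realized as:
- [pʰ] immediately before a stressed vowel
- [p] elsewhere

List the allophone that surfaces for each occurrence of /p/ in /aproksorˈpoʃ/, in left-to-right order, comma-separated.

[p], [pʰ]

Occurrence 1 (position 2): no conditioning environment matches → elsewhere allophone [p].
Occurrence 2 (position 9): immediately before a stressed vowel → [pʰ].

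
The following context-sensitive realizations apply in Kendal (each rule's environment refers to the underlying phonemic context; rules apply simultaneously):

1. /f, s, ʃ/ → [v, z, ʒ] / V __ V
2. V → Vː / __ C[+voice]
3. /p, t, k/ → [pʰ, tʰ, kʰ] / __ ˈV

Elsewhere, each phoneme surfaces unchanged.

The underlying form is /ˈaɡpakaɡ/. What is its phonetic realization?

/a/ meets the environment for rule 2 (before a voiced consonant) → [aː].
/ɡ/ stays [ɡ].
/p/ (between /ɡ/ and /a/): rule 3 targets it, but not immediately before a stressed vowel → unchanged [p].
/a/ (between /p/ and /k/): rule 2 targets it, but not before a voiced consonant → unchanged [a].
/k/ (between /a/ and /a/): rule 3 targets it, but not immediately before a stressed vowel → unchanged [k].
/a/ (between /k/ and /ɡ/) occurs before a voiced consonant → [aː] by rule 2.
/ɡ/ (word-final) is unaffected → [ɡ].

[ˈaːɡpakaːɡ]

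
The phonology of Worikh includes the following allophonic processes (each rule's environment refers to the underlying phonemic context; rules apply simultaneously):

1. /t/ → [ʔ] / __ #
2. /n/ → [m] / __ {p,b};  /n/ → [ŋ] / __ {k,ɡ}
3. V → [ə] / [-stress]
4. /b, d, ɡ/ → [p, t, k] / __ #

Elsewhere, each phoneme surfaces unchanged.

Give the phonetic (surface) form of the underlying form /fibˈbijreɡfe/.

[fəbˈbijrəɡfə]

/f/ (word-initial) is unaffected → [f].
/i/ (between /f/ and /b/) occurs in an unstressed syllable → [ə] by rule 3.
/b/ — between /i/ and /b/; rule 4 does not apply here → [b].
/b/ (between /b/ and /i/): rule 4 targets it, but not word-finally → unchanged [b].
/i/ (between /b/ and /j/): rule 3 targets it, but not in an unstressed syllable → unchanged [i].
/j/ stays [j].
/r/ (between /j/ and /e/) is unaffected → [r].
/e/ (between /r/ and /ɡ/) occurs in an unstressed syllable → [ə] by rule 3.
/ɡ/ (between /e/ and /f/) fails the environment for rule 4, so it stays [ɡ].
/f/ stays [f].
/e/ — word-final, in an unstressed syllable — surfaces as [ə] (rule 3).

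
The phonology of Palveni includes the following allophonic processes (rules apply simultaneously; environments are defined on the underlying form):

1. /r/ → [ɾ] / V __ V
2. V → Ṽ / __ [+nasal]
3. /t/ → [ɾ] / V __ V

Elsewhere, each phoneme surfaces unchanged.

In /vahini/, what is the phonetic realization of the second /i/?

/i/ (word-final) is in the target of rule 2 but the environment (before a nasal consonant) is not met → [i].

[i]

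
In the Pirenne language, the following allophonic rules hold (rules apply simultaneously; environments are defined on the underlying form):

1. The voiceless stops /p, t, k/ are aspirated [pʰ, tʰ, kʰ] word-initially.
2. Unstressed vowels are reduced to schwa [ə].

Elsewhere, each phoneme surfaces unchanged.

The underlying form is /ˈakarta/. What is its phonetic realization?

/a/ (word-initial): rule 2 targets it, but not in an unstressed syllable → unchanged [a].
/k/ (between /a/ and /a/) fails the environment for rule 1, so it stays [k].
Rule 2 applies to /a/ (between /k/ and /r/: in an unstressed syllable) → [ə].
/t/ (between /r/ and /a/) fails the environment for rule 1, so it stays [t].
/a/ meets the environment for rule 2 (in an unstressed syllable) → [ə].

[ˈakərtə]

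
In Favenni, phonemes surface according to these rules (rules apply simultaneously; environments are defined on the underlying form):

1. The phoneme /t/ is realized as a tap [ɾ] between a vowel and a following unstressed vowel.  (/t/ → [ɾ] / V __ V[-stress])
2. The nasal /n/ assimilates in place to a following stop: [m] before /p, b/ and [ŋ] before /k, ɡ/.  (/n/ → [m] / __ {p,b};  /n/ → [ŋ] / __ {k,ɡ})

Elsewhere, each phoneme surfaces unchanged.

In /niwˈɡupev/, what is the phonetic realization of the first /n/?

/n/ — word-initial; rule 2 does not apply here → [n].

[n]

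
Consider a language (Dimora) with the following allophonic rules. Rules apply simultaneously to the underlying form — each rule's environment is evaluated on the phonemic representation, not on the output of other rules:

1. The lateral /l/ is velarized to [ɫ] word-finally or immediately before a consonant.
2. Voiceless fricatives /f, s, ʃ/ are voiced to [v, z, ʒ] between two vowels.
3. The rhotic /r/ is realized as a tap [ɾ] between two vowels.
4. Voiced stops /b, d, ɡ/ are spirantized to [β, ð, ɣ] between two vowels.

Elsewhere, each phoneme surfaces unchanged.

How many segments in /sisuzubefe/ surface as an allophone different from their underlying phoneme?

3

Segments that undergo a rule: /s/ → [z] (rule 2); /b/ → [β] (rule 4); /f/ → [v] (rule 2).
All other segments surface unchanged.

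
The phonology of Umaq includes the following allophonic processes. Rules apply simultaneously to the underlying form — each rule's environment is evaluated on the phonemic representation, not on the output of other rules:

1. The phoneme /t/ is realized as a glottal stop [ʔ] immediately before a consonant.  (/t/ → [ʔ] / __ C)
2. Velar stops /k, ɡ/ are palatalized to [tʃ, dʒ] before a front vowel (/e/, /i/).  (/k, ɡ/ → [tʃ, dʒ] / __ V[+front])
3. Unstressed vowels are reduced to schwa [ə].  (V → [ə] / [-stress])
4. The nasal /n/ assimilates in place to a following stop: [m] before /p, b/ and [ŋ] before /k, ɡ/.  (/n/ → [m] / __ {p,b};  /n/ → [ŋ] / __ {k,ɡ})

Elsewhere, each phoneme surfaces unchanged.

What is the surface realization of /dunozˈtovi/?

[dənəzˈtovə]

/d/ stays [d].
/u/ — between /d/ and /n/, in an unstressed syllable — surfaces as [ə] (rule 3).
/n/ (between /u/ and /o/) fails the environment for rule 4, so it stays [n].
/o/ — between /n/ and /z/, in an unstressed syllable — surfaces as [ə] (rule 3).
/z/ — not in any rule's target class → [z].
/t/ (between /z/ and /o/) is in the target of rule 1 but the environment (immediately before a consonant) is not met → [t].
/o/ (between /t/ and /v/): rule 3 targets it, but not in an unstressed syllable → unchanged [o].
/v/ (between /o/ and /i/) is unaffected → [v].
/i/ (word-final) occurs in an unstressed syllable → [ə] by rule 3.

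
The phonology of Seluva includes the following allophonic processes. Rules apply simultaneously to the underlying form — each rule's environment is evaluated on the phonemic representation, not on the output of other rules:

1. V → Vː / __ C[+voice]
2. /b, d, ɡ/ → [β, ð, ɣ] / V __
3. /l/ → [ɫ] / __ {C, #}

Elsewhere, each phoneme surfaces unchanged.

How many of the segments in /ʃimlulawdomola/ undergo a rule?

5

Segments that undergo a rule: /i/ → [iː] (rule 1); /u/ → [uː] (rule 1); /a/ → [aː] (rule 1); /o/ → [oː] (rule 1); /o/ → [oː] (rule 1).
All other segments surface unchanged.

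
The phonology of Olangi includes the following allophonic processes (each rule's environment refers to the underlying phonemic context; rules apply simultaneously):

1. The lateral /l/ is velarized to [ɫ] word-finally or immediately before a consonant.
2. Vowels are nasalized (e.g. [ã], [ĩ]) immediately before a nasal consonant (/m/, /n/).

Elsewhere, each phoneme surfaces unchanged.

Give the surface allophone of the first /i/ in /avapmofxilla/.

/i/ (between /x/ and /l/) is in the target of rule 2 but the environment (before a nasal consonant) is not met → [i].

[i]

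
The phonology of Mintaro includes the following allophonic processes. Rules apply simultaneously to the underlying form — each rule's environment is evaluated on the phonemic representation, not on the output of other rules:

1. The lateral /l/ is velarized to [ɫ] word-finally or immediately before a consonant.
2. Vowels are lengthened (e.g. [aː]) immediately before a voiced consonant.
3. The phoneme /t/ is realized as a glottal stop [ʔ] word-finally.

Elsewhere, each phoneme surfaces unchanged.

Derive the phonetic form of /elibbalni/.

/e/ — word-initial, before a voiced consonant — surfaces as [eː] (rule 2).
/l/ (between /e/ and /i/): rule 1 targets it, but not word-finally or immediately before a consonant → unchanged [l].
Rule 2 applies to /i/ (between /l/ and /b/: before a voiced consonant) → [iː].
/b/ (between /i/ and /b/): no rule targets it → [b].
/b/ stays [b].
/a/ (between /b/ and /l/): before a voiced consonant, so rule 2 applies → [aː].
/l/ — between /a/ and /n/, word-finally or immediately before a consonant — surfaces as [ɫ] (rule 1).
/n/ (between /l/ and /i/): no rule targets it → [n].
/i/ (word-final): rule 2 targets it, but not before a voiced consonant → unchanged [i].

[eːliːbbaːɫni]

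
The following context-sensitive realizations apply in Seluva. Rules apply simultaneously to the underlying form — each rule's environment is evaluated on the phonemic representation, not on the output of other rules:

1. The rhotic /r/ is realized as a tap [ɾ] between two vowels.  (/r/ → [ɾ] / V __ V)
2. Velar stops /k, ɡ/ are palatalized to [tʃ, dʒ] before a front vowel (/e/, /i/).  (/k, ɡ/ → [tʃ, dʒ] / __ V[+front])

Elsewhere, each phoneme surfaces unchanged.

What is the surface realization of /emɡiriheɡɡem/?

/e/ (word-initial): no rule targets it → [e].
/m/ (between /e/ and /ɡ/): no rule targets it → [m].
/ɡ/ — between /m/ and /i/, before a front vowel — surfaces as [dʒ] (rule 2).
/i/ — not in any rule's target class → [i].
Rule 1 applies to /r/ (between /i/ and /i/: between two vowels) → [ɾ].
/i/ (between /r/ and /h/) is unaffected → [i].
/h/ — not in any rule's target class → [h].
/e/ (between /h/ and /ɡ/) is unaffected → [e].
/ɡ/ (between /e/ and /ɡ/): rule 2 targets it, but not before a front vowel → unchanged [ɡ].
Rule 2 applies to /ɡ/ (between /ɡ/ and /e/: before a front vowel) → [dʒ].
/e/ stays [e].
/m/ stays [m].

[emdʒiɾiheɡdʒem]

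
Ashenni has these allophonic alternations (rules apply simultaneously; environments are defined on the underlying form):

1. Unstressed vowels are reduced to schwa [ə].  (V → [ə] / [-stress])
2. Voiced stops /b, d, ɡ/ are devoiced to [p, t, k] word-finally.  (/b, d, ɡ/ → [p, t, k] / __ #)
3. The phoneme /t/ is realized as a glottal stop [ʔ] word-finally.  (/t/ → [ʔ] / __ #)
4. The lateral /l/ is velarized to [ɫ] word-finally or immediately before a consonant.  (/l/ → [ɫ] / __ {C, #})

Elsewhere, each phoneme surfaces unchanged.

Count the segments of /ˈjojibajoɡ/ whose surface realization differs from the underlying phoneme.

4

Segments that undergo a rule: /i/ → [ə] (rule 1); /a/ → [ə] (rule 1); /o/ → [ə] (rule 1); /ɡ/ → [k] (rule 2).
All other segments surface unchanged.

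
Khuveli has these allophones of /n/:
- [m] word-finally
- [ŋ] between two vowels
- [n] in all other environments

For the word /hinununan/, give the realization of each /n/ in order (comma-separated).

Occurrence 1 (position 3): between two vowels → [ŋ].
Occurrence 2 (position 5): between two vowels → [ŋ].
Occurrence 3 (position 7): between two vowels → [ŋ].
Occurrence 4 (position 9): word-finally → [m].

[ŋ], [ŋ], [ŋ], [m]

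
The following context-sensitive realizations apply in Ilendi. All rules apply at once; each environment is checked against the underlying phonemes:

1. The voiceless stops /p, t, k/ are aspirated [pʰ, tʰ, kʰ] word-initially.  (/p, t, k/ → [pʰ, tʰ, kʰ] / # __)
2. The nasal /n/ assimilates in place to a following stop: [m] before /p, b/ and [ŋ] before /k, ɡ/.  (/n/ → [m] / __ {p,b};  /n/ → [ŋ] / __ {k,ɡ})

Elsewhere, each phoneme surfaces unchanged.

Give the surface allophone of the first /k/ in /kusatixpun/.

[kʰ]

/k/ — word-initial, word-initially — surfaces as [kʰ] (rule 1).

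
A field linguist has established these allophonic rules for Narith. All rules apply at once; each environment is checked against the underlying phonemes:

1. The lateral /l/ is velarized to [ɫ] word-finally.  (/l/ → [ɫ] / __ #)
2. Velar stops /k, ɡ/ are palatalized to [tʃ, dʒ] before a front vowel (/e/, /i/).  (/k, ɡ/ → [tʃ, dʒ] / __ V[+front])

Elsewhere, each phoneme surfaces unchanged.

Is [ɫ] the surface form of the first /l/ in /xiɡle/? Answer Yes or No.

/l/ (between /ɡ/ and /e/): rule 1 targets it, but not word-finally → unchanged [l].
The actual realization is [l], not [ɫ].

No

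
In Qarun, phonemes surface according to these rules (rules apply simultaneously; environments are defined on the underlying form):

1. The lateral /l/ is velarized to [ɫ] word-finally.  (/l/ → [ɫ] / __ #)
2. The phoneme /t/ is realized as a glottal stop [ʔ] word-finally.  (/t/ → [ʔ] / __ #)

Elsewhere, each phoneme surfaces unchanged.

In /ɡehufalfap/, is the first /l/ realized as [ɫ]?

No

/l/ — between /a/ and /f/; rule 1 does not apply here → [l].
The actual realization is [l], not [ɫ].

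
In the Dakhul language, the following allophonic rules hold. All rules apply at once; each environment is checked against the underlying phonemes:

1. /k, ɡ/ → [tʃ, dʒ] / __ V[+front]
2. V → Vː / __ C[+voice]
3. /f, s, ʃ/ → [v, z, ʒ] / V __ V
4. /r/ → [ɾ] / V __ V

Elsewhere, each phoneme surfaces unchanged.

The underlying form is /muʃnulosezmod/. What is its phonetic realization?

/m/ — not in any rule's target class → [m].
/u/ — between /m/ and /ʃ/; rule 2 does not apply here → [u].
/ʃ/ (between /u/ and /n/) is in the target of rule 3 but the environment (between two vowels) is not met → [ʃ].
/n/ — not in any rule's target class → [n].
/u/ (between /n/ and /l/) occurs before a voiced consonant → [uː] by rule 2.
/l/ stays [l].
/o/ — between /l/ and /s/; rule 2 does not apply here → [o].
/s/ meets the environment for rule 3 (between two vowels) → [z].
/e/ meets the environment for rule 2 (before a voiced consonant) → [eː].
/z/ (between /e/ and /m/) is unaffected → [z].
/m/ (between /z/ and /o/) is unaffected → [m].
/o/ meets the environment for rule 2 (before a voiced consonant) → [oː].
/d/ stays [d].

[muʃnuːlozeːzmoːd]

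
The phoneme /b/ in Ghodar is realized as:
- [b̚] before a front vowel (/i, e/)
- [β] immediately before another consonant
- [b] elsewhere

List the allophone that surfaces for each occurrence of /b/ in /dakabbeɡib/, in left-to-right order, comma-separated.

[β], [b̚], [b]

Occurrence 1 (position 5): immediately before another consonant → [β].
Occurrence 2 (position 6): before a front vowel (/i, e/) → [b̚].
Occurrence 3 (position 10): no conditioning environment matches → elsewhere allophone [b].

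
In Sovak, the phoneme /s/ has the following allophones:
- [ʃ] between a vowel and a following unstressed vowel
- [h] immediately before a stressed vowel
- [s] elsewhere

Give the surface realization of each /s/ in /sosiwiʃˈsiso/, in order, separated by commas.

[s], [ʃ], [h], [ʃ]

Occurrence 1 (position 1): no conditioning environment matches → elsewhere allophone [s].
Occurrence 2 (position 3): between a vowel and a following unstressed vowel → [ʃ].
Occurrence 3 (position 8): immediately before a stressed vowel → [h].
Occurrence 4 (position 10): between a vowel and a following unstressed vowel → [ʃ].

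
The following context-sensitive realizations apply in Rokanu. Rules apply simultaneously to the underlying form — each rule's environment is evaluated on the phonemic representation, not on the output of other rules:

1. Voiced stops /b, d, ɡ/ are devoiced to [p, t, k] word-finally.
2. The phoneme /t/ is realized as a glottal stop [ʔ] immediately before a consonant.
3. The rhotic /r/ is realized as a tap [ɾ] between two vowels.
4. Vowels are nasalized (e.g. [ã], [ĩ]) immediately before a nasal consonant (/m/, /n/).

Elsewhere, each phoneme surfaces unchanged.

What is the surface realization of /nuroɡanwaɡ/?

/n/ stays [n].
/u/ (between /n/ and /r/): rule 4 targets it, but not before a nasal consonant → unchanged [u].
Rule 3 applies to /r/ (between /u/ and /o/: between two vowels) → [ɾ].
/o/ (between /r/ and /ɡ/) is in the target of rule 4 but the environment (before a nasal consonant) is not met → [o].
/ɡ/ (between /o/ and /a/) fails the environment for rule 1, so it stays [ɡ].
/a/ (between /ɡ/ and /n/): before a nasal consonant, so rule 4 applies → [ã].
/n/ (between /a/ and /w/): no rule targets it → [n].
/w/ (between /n/ and /a/): no rule targets it → [w].
/a/ (between /w/ and /ɡ/): rule 4 targets it, but not before a nasal consonant → unchanged [a].
/ɡ/ — word-final, word-finally — surfaces as [k] (rule 1).

[nuɾoɡãnwak]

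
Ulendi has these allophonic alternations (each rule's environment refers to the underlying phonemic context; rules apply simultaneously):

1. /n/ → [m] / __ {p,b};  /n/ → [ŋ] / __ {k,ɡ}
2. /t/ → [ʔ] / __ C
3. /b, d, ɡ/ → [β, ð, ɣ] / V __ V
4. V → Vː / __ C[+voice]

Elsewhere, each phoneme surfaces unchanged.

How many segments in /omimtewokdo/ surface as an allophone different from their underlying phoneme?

Segments that undergo a rule: /o/ → [oː] (rule 4); /i/ → [iː] (rule 4); /e/ → [eː] (rule 4).
All other segments surface unchanged.

3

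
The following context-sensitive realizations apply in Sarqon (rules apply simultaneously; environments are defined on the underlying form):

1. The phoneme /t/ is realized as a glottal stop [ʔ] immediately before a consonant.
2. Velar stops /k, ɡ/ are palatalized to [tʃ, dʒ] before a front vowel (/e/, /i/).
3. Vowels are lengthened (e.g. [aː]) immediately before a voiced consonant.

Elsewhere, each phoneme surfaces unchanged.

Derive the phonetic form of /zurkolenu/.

[zuːrkoːleːnu]

/u/ meets the environment for rule 3 (before a voiced consonant) → [uː].
/k/ — between /r/ and /o/; rule 2 does not apply here → [k].
/o/ (between /k/ and /l/) occurs before a voiced consonant → [oː] by rule 3.
Rule 3 applies to /e/ (between /l/ and /n/: before a voiced consonant) → [eː].
/u/ (word-final) fails the environment for rule 3, so it stays [u].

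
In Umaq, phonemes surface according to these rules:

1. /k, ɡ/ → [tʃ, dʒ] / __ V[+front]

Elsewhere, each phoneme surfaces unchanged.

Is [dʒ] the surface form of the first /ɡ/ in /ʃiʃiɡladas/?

/ɡ/ (between /i/ and /l/): rule 1 targets it, but not before a front vowel → unchanged [ɡ].
The actual realization is [ɡ], not [dʒ].

No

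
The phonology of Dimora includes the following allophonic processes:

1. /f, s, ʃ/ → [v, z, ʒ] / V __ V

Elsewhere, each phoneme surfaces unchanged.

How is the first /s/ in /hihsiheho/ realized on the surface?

/s/ (between /h/ and /i/) is in the target of rule 1 but the environment (between two vowels) is not met → [s].

[s]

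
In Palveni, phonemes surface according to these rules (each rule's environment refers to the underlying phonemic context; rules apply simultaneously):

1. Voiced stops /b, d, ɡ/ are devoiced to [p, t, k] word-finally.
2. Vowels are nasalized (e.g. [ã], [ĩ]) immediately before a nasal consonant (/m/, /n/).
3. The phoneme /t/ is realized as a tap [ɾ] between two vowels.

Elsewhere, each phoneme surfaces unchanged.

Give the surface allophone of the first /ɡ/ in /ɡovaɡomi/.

/ɡ/ (word-initial): rule 1 targets it, but not word-finally → unchanged [ɡ].

[ɡ]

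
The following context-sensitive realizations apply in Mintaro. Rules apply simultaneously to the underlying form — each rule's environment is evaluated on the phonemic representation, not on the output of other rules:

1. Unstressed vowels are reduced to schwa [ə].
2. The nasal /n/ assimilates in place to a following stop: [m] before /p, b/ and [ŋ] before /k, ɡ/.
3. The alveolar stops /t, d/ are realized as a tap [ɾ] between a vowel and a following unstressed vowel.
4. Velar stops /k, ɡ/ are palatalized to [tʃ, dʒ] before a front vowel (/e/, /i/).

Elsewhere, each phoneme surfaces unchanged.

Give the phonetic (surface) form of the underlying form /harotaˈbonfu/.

/a/ meets the environment for rule 1 (in an unstressed syllable) → [ə].
/o/ (between /r/ and /t/) occurs in an unstressed syllable → [ə] by rule 1.
/t/ meets the environment for rule 3 (between a vowel and a following unstressed vowel) → [ɾ].
/a/ (between /t/ and /b/): in an unstressed syllable, so rule 1 applies → [ə].
/o/ (between /b/ and /n/) is in the target of rule 1 but the environment (in an unstressed syllable) is not met → [o].
/n/ — between /o/ and /f/; rule 2 does not apply here → [n].
/u/ (word-final) occurs in an unstressed syllable → [ə] by rule 1.

[hərəɾəˈbonfə]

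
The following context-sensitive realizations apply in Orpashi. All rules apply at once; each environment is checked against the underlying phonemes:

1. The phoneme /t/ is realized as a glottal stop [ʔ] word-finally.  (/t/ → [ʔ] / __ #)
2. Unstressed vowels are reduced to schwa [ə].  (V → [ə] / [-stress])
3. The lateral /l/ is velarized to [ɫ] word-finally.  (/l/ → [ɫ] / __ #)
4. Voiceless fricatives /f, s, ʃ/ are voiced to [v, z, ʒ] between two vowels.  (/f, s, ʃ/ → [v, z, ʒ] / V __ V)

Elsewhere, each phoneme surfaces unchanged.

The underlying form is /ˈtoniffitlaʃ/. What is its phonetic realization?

/t/ (word-initial): rule 1 targets it, but not word-finally → unchanged [t].
/o/ (between /t/ and /n/): rule 2 targets it, but not in an unstressed syllable → unchanged [o].
/n/ (between /o/ and /i/): no rule targets it → [n].
/i/ (between /n/ and /f/) occurs in an unstressed syllable → [ə] by rule 2.
/f/ (between /i/ and /f/): rule 4 targets it, but not between two vowels → unchanged [f].
/f/ — between /f/ and /i/; rule 4 does not apply here → [f].
/i/ meets the environment for rule 2 (in an unstressed syllable) → [ə].
/t/ (between /i/ and /l/) is in the target of rule 1 but the environment (word-finally) is not met → [t].
/l/ — between /t/ and /a/; rule 3 does not apply here → [l].
Rule 2 applies to /a/ (between /l/ and /ʃ/: in an unstressed syllable) → [ə].
/ʃ/ (word-final) is in the target of rule 4 but the environment (between two vowels) is not met → [ʃ].

[ˈtonəffətləʃ]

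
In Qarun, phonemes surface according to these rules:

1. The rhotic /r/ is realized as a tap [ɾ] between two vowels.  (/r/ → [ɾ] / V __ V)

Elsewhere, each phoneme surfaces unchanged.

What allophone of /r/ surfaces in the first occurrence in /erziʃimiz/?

/r/ (between /e/ and /z/) is in the target of rule 1 but the environment (between two vowels) is not met → [r].

[r]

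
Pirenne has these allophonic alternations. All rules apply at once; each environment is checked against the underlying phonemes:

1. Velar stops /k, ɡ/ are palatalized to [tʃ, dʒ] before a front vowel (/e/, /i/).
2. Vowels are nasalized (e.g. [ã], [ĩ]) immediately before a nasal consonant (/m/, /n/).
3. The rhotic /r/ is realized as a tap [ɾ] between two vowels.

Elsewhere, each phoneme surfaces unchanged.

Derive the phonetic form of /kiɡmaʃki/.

[tʃiɡmaʃtʃi]

/k/ — word-initial, before a front vowel — surfaces as [tʃ] (rule 1).
/i/ (between /k/ and /ɡ/): rule 2 targets it, but not before a nasal consonant → unchanged [i].
/ɡ/ (between /i/ and /m/) fails the environment for rule 1, so it stays [ɡ].
/a/ (between /m/ and /ʃ/) is in the target of rule 2 but the environment (before a nasal consonant) is not met → [a].
/k/ (between /ʃ/ and /i/): before a front vowel, so rule 1 applies → [tʃ].
/i/ (word-final) fails the environment for rule 2, so it stays [i].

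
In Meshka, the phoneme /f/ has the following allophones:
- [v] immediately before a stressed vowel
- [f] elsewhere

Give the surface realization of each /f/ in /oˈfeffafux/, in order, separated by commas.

[v], [f], [f], [f]

Occurrence 1 (position 2): immediately before a stressed vowel → [v].
Occurrence 2 (position 4): no conditioning environment matches → elsewhere allophone [f].
Occurrence 3 (position 5): no conditioning environment matches → elsewhere allophone [f].
Occurrence 4 (position 7): no conditioning environment matches → elsewhere allophone [f].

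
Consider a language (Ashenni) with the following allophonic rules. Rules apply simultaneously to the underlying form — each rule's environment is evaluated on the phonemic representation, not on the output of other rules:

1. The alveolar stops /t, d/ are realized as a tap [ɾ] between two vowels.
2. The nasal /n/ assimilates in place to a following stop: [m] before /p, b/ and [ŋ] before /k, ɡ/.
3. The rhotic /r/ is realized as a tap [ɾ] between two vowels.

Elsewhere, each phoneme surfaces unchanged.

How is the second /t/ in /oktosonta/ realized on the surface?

[t]

/t/ (between /n/ and /a/): rule 1 targets it, but not between two vowels → unchanged [t].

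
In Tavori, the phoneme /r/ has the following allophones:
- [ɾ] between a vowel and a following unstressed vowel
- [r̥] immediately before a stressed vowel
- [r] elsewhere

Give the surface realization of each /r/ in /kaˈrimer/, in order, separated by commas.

[r̥], [r]

Occurrence 1 (position 3): immediately before a stressed vowel → [r̥].
Occurrence 2 (position 7): no conditioning environment matches → elsewhere allophone [r].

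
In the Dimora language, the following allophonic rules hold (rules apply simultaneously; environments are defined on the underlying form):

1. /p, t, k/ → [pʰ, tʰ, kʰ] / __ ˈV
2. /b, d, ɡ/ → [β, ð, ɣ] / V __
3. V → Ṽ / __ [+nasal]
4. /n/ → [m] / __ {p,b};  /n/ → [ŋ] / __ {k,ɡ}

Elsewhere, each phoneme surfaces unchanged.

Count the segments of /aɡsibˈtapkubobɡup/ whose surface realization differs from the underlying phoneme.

5

Segments that undergo a rule: /ɡ/ → [ɣ] (rule 2); /b/ → [β] (rule 2); /t/ → [tʰ] (rule 1); /b/ → [β] (rule 2); /b/ → [β] (rule 2).
All other segments surface unchanged.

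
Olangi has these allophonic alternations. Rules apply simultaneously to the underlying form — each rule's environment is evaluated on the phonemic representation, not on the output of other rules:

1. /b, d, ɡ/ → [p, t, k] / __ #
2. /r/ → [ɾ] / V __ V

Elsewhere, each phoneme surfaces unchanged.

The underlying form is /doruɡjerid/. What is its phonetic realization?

[doɾuɡjeɾit]

/d/ (word-initial) fails the environment for rule 1, so it stays [d].
/o/ (between /d/ and /r/): no rule targets it → [o].
/r/ (between /o/ and /u/) occurs between two vowels → [ɾ] by rule 2.
/u/ (between /r/ and /ɡ/) is unaffected → [u].
/ɡ/ (between /u/ and /j/): rule 1 targets it, but not word-finally → unchanged [ɡ].
/j/ — not in any rule's target class → [j].
/e/ (between /j/ and /r/): no rule targets it → [e].
/r/ (between /e/ and /i/): between two vowels, so rule 2 applies → [ɾ].
/i/ (between /r/ and /d/): no rule targets it → [i].
/d/ — word-final, word-finally — surfaces as [t] (rule 1).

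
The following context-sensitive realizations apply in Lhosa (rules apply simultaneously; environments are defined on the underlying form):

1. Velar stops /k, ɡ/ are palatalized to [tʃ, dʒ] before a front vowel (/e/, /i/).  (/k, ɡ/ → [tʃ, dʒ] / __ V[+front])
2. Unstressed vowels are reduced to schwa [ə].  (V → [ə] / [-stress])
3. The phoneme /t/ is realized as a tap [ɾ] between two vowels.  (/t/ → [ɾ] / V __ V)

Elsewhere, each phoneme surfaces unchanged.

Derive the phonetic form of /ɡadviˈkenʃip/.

[ɡədvəˈtʃenʃəp]

/ɡ/ (word-initial) fails the environment for rule 1, so it stays [ɡ].
/a/ — between /ɡ/ and /d/, in an unstressed syllable — surfaces as [ə] (rule 2).
/d/ — not in any rule's target class → [d].
/v/ (between /d/ and /i/) is unaffected → [v].
/i/ (between /v/ and /k/): in an unstressed syllable, so rule 2 applies → [ə].
/k/ meets the environment for rule 1 (before a front vowel) → [tʃ].
/e/ (between /k/ and /n/): rule 2 targets it, but not in an unstressed syllable → unchanged [e].
/n/ stays [n].
/ʃ/ stays [ʃ].
/i/ meets the environment for rule 2 (in an unstressed syllable) → [ə].
/p/ stays [p].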